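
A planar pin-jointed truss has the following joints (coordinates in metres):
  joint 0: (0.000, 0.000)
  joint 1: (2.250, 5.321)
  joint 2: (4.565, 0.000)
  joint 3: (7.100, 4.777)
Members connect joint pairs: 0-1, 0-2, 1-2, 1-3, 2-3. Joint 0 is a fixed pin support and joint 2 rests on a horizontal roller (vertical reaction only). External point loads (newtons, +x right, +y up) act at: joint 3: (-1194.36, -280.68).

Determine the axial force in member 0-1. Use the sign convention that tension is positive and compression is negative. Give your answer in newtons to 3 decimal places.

-1187.744

N=4 nodes, M=5 members, R=3 reactions → 2N=8, M+R=8
member 0 (0-1): L=5.7772, (cx,cy)=(0.3895,0.9210)
member 1 (0-2): L=4.5650, (cx,cy)=(1.0000,0.0000)
member 2 (1-2): L=5.8028, (cx,cy)=(0.3989,-0.9170)
member 3 (1-3): L=4.8804, (cx,cy)=(0.9938,-0.1115)
member 4 (2-3): L=5.4080, (cx,cy)=(0.4688,0.8833)
solve A·x = −loads:
  F[0-1] = -1187.7442 N (compression)
  F[0-2] = -731.7753 N (compression)
  F[1-2] = +1313.7040 N (tension)
  F[1-3] = -992.8698 N (compression)
  F[2-3] = -443.0414 N (compression)
  Rx@0 = +1194.3600 N
  Ry@0 = +1093.9614 N
  Ry@2 = -813.2814 N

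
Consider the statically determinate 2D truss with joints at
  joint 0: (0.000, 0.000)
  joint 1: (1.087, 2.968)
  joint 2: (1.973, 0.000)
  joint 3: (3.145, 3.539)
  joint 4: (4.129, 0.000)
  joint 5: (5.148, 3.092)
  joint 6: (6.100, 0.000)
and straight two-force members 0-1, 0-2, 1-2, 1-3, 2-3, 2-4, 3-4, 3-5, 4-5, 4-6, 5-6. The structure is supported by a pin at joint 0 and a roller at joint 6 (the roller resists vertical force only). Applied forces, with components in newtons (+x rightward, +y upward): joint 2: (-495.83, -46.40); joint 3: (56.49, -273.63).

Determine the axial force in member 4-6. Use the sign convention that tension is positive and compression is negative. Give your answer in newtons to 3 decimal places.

58.148

N=7 nodes, M=11 members, R=3 reactions → 2N=14, M+R=14
member 0 (0-1): L=3.1608, (cx,cy)=(0.3439,0.9390)
member 1 (0-2): L=1.9730, (cx,cy)=(1.0000,0.0000)
member 2 (1-2): L=3.0974, (cx,cy)=(0.2860,-0.9582)
member 3 (1-3): L=2.1357, (cx,cy)=(0.9636,0.2674)
member 4 (2-3): L=3.7280, (cx,cy)=(0.3144,0.9493)
member 5 (2-4): L=2.1560, (cx,cy)=(1.0000,0.0000)
member 6 (3-4): L=3.6733, (cx,cy)=(0.2679,-0.9635)
member 7 (3-5): L=2.0523, (cx,cy)=(0.9760,-0.2178)
member 8 (4-5): L=3.2556, (cx,cy)=(0.3130,0.9498)
member 9 (4-6): L=1.9710, (cx,cy)=(1.0000,0.0000)
member 10 (5-6): L=3.2352, (cx,cy)=(0.2943,-0.9557)
solve A·x = −loads:
  F[0-1] = -139.6928 N (compression)
  F[0-2] = -391.2995 N (compression)
  F[1-2] = +113.5751 N (tension)
  F[1-3] = -83.5702 N (compression)
  F[2-3] = -65.7639 N (compression)
  F[2-4] = +157.6927 N (tension)
  F[3-4] = -170.0468 N (compression)
  F[3-5] = -114.8986 N (compression)
  F[4-5] = +172.4995 N (tension)
  F[4-6] = +58.1476 N (tension)
  F[5-6] = -197.6066 N (compression)
  Rx@0 = +439.3400 N
  Ry@0 = +131.1724 N
  Ry@6 = +188.8576 N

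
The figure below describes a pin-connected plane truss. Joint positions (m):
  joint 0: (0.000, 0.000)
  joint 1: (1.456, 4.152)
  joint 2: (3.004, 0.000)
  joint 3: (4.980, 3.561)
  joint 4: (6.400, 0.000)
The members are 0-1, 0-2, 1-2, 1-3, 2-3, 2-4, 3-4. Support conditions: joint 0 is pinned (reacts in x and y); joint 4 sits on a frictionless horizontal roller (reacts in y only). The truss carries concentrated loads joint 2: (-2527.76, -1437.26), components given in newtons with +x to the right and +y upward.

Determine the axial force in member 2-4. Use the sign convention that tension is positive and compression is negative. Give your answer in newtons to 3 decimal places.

N=5 nodes, M=7 members, R=3 reactions → 2N=10, M+R=10
member 0 (0-1): L=4.3999, (cx,cy)=(0.3309,0.9437)
member 1 (0-2): L=3.0040, (cx,cy)=(1.0000,0.0000)
member 2 (1-2): L=4.4312, (cx,cy)=(0.3493,-0.9370)
member 3 (1-3): L=3.5732, (cx,cy)=(0.9862,-0.1654)
member 4 (2-3): L=4.0725, (cx,cy)=(0.4852,0.8744)
member 5 (2-4): L=3.3960, (cx,cy)=(1.0000,0.0000)
member 6 (3-4): L=3.8337, (cx,cy)=(0.3704,-0.9289)
solve A·x = −loads:
  F[0-1] = -808.1791 N (compression)
  F[0-2] = -2260.3196 N (compression)
  F[1-2] = +919.2741 N (tension)
  F[1-3] = -596.8014 N (compression)
  F[2-3] = +658.6280 N (tension)
  F[2-4] = +269.0120 N (tension)
  F[3-4] = -726.2723 N (compression)
  Rx@0 = +2527.7600 N
  Ry@0 = +762.6461 N
  Ry@4 = +674.6139 N

269.012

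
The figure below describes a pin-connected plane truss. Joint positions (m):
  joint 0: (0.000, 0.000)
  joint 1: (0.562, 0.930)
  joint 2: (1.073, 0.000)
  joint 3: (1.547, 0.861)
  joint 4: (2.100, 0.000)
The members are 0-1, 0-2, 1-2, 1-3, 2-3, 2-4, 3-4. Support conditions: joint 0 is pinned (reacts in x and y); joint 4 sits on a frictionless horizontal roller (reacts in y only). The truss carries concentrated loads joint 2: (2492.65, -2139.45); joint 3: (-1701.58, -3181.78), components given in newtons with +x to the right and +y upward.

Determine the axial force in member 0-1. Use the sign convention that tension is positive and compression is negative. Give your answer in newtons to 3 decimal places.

N=5 nodes, M=7 members, R=3 reactions → 2N=10, M+R=10
member 0 (0-1): L=1.0866, (cx,cy)=(0.5172,0.8559)
member 1 (0-2): L=1.0730, (cx,cy)=(1.0000,0.0000)
member 2 (1-2): L=1.0611, (cx,cy)=(0.4816,-0.8764)
member 3 (1-3): L=0.9874, (cx,cy)=(0.9976,-0.0699)
member 4 (2-3): L=0.9829, (cx,cy)=(0.4823,0.8760)
member 5 (2-4): L=1.0270, (cx,cy)=(1.0000,0.0000)
member 6 (3-4): L=1.0233, (cx,cy)=(0.5404,-0.8414)
solve A·x = −loads:
  F[0-1] = -3016.6096 N (compression)
  F[0-2] = +2351.2602 N (tension)
  F[1-2] = +3193.4988 N (tension)
  F[1-3] = -3105.6337 N (compression)
  F[2-3] = -752.6972 N (compression)
  F[2-4] = +1759.4652 N (tension)
  F[3-4] = -3255.7860 N (compression)
  Rx@0 = -791.0700 N
  Ry@0 = +2581.8095 N
  Ry@4 = +2739.4205 N

-3016.610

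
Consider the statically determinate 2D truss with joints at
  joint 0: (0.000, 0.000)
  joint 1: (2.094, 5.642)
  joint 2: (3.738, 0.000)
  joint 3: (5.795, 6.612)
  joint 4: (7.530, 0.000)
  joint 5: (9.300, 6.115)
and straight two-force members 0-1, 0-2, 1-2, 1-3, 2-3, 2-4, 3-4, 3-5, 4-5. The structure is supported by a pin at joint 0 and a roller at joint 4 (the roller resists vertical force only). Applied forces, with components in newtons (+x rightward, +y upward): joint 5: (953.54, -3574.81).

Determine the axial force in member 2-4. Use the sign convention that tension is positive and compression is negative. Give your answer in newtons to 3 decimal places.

-461.598

N=6 nodes, M=9 members, R=3 reactions → 2N=12, M+R=12
member 0 (0-1): L=6.0181, (cx,cy)=(0.3480,0.9375)
member 1 (0-2): L=3.7380, (cx,cy)=(1.0000,0.0000)
member 2 (1-2): L=5.8766, (cx,cy)=(0.2798,-0.9601)
member 3 (1-3): L=3.8260, (cx,cy)=(0.9673,0.2535)
member 4 (2-3): L=6.9246, (cx,cy)=(0.2971,0.9549)
member 5 (2-4): L=3.7920, (cx,cy)=(1.0000,0.0000)
member 6 (3-4): L=6.8358, (cx,cy)=(0.2538,-0.9673)
member 7 (3-5): L=3.5401, (cx,cy)=(0.9901,-0.1404)
member 8 (4-5): L=6.3660, (cx,cy)=(0.2780,0.9606)
solve A·x = −loads:
  F[0-1] = +1722.2707 N (tension)
  F[0-2] = +354.2709 N (tension)
  F[1-2] = -1410.4861 N (compression)
  F[1-3] = +1027.4229 N (tension)
  F[2-3] = +1418.1864 N (tension)
  F[2-4] = -461.5982 N (compression)
  F[3-4] = -1949.2978 N (compression)
  F[3-5] = +1928.9929 N (tension)
  F[4-5] = -3439.6177 N (compression)
  Rx@0 = -953.5400 N
  Ry@0 = -1614.6495 N
  Ry@4 = +5189.4595 N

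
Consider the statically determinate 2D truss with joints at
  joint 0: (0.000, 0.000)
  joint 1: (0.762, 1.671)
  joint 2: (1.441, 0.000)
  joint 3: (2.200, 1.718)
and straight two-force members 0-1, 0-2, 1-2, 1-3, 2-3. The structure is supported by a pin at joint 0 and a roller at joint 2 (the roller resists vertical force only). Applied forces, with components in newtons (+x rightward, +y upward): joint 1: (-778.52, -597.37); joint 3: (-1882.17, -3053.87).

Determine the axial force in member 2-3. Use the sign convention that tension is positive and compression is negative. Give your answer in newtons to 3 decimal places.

N=4 nodes, M=5 members, R=3 reactions → 2N=8, M+R=8
member 0 (0-1): L=1.8365, (cx,cy)=(0.4149,0.9099)
member 1 (0-2): L=1.4410, (cx,cy)=(1.0000,0.0000)
member 2 (1-2): L=1.8037, (cx,cy)=(0.3765,-0.9264)
member 3 (1-3): L=1.4388, (cx,cy)=(0.9995,0.0327)
member 4 (2-3): L=1.8782, (cx,cy)=(0.4041,0.9147)
solve A·x = −loads:
  F[0-1] = -1999.9837 N (compression)
  F[0-2] = -1830.8762 N (compression)
  F[1-2] = +1300.3204 N (tension)
  F[1-3] = -541.0901 N (compression)
  F[2-3] = -3319.2990 N (compression)
  Rx@0 = +2660.6900 N
  Ry@0 = +1819.7098 N
  Ry@2 = +1831.5302 N

-3319.299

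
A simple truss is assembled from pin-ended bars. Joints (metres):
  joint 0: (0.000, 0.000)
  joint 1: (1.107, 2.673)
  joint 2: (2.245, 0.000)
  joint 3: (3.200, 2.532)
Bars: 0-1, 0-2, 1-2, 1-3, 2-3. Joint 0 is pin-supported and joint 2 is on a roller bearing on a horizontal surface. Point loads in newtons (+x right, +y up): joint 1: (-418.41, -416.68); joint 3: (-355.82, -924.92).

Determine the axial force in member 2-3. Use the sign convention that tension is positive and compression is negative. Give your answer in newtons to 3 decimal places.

N=4 nodes, M=5 members, R=3 reactions → 2N=8, M+R=8
member 0 (0-1): L=2.8932, (cx,cy)=(0.3826,0.9239)
member 1 (0-2): L=2.2450, (cx,cy)=(1.0000,0.0000)
member 2 (1-2): L=2.9052, (cx,cy)=(0.3917,-0.9201)
member 3 (1-3): L=2.0977, (cx,cy)=(0.9977,-0.0672)
member 4 (2-3): L=2.7061, (cx,cy)=(0.3529,0.9357)
solve A·x = −loads:
  F[0-1] = -776.3275 N (compression)
  F[0-2] = -477.1865 N (compression)
  F[1-2] = +327.1749 N (tension)
  F[1-3] = -6.8087 N (compression)
  F[2-3] = -989.0113 N (compression)
  Rx@0 = +774.2300 N
  Ry@0 = +717.2514 N
  Ry@2 = +624.3486 N

-989.011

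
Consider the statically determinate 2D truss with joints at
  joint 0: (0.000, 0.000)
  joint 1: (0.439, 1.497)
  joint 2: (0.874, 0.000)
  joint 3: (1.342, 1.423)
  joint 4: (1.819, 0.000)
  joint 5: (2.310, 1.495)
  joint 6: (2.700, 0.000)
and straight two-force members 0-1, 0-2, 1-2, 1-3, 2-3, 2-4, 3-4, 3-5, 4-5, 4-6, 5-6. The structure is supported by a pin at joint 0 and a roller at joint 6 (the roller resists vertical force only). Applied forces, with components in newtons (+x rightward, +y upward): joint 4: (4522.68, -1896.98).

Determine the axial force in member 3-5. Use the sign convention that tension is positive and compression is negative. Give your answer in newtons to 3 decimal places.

-774.115

N=7 nodes, M=11 members, R=3 reactions → 2N=14, M+R=14
member 0 (0-1): L=1.5600, (cx,cy)=(0.2814,0.9596)
member 1 (0-2): L=0.8740, (cx,cy)=(1.0000,0.0000)
member 2 (1-2): L=1.5589, (cx,cy)=(0.2790,-0.9603)
member 3 (1-3): L=0.9060, (cx,cy)=(0.9967,-0.0817)
member 4 (2-3): L=1.4980, (cx,cy)=(0.3124,0.9499)
member 5 (2-4): L=0.9450, (cx,cy)=(1.0000,0.0000)
member 6 (3-4): L=1.5008, (cx,cy)=(0.3178,-0.9481)
member 7 (3-5): L=0.9707, (cx,cy)=(0.9972,0.0742)
member 8 (4-5): L=1.5736, (cx,cy)=(0.3120,0.9501)
member 9 (4-6): L=0.8810, (cx,cy)=(1.0000,0.0000)
member 10 (5-6): L=1.5450, (cx,cy)=(0.2524,-0.9676)
solve A·x = −loads:
  F[0-1] = -645.0439 N (compression)
  F[0-2] = +4704.1971 N (tension)
  F[1-2] = +676.1725 N (tension)
  F[1-3] = -371.4367 N (compression)
  F[2-3] = -683.5295 N (compression)
  F[2-4] = +5106.4241 N (tension)
  F[3-4] = +592.2671 N (tension)
  F[3-5] = -774.1148 N (compression)
  F[4-5] = +1405.6013 N (tension)
  F[4-6] = +333.3919 N (tension)
  F[5-6] = -1320.7727 N (compression)
  Rx@0 = -4522.6800 N
  Ry@0 = +618.9775 N
  Ry@6 = +1278.0025 N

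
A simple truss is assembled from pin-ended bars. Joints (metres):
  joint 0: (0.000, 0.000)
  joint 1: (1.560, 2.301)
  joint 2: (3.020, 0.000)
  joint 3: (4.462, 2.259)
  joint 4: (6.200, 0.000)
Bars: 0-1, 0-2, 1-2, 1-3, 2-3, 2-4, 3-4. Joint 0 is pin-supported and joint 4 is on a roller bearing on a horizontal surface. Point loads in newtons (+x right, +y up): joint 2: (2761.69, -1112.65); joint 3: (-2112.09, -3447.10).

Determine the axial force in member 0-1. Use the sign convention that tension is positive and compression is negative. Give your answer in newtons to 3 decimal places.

-2786.648

N=5 nodes, M=7 members, R=3 reactions → 2N=10, M+R=10
member 0 (0-1): L=2.7800, (cx,cy)=(0.5612,0.8277)
member 1 (0-2): L=3.0200, (cx,cy)=(1.0000,0.0000)
member 2 (1-2): L=2.7251, (cx,cy)=(0.5358,-0.8444)
member 3 (1-3): L=2.9023, (cx,cy)=(0.9999,-0.0145)
member 4 (2-3): L=2.6800, (cx,cy)=(0.5381,0.8429)
member 5 (2-4): L=3.1800, (cx,cy)=(1.0000,0.0000)
member 6 (3-4): L=2.8502, (cx,cy)=(0.6098,-0.7926)
solve A·x = −loads:
  F[0-1] = -2786.6477 N (compression)
  F[0-2] = +2213.3505 N (tension)
  F[1-2] = +2784.0263 N (tension)
  F[1-3] = -3055.6377 N (compression)
  F[2-3] = -1468.8450 N (compression)
  F[2-4] = +1733.5516 N (tension)
  F[3-4] = -2842.9197 N (compression)
  Rx@0 = -649.6000 N
  Ry@0 = +2306.5320 N
  Ry@4 = +2253.2180 N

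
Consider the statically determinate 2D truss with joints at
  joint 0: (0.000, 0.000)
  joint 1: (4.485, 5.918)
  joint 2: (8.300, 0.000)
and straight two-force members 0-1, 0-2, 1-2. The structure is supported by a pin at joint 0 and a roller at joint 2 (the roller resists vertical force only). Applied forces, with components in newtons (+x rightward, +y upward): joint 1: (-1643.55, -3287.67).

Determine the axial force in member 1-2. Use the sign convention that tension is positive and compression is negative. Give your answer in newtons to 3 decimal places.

N=3 nodes, M=3 members, R=3 reactions → 2N=6, M+R=6
member 0 (0-1): L=7.4255, (cx,cy)=(0.6040,0.7970)
member 1 (0-2): L=8.3000, (cx,cy)=(1.0000,0.0000)
member 2 (1-2): L=7.0411, (cx,cy)=(0.5418,-0.8405)
solve A·x = −loads:
  F[0-1] = -3366.4547 N (compression)
  F[0-2] = +389.7896 N (tension)
  F[1-2] = -719.4085 N (compression)
  Rx@0 = +1643.5500 N
  Ry@0 = +2683.0108 N
  Ry@2 = +604.6592 N

-719.409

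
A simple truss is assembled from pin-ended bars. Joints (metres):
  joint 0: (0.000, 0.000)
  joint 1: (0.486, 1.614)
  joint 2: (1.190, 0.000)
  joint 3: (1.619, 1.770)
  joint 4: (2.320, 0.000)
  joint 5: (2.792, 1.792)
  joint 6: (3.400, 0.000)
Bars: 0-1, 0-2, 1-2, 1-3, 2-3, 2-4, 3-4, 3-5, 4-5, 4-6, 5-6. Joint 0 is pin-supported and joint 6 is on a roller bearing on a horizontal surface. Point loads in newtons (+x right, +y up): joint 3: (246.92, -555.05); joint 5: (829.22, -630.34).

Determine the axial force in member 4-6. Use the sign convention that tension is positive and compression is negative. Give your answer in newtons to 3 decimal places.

457.192

N=7 nodes, M=11 members, R=3 reactions → 2N=14, M+R=14
member 0 (0-1): L=1.6856, (cx,cy)=(0.2883,0.9575)
member 1 (0-2): L=1.1900, (cx,cy)=(1.0000,0.0000)
member 2 (1-2): L=1.7609, (cx,cy)=(0.3998,-0.9166)
member 3 (1-3): L=1.1437, (cx,cy)=(0.9907,0.1364)
member 4 (2-3): L=1.8212, (cx,cy)=(0.2356,0.9719)
member 5 (2-4): L=1.1300, (cx,cy)=(1.0000,0.0000)
member 6 (3-4): L=1.9038, (cx,cy)=(0.3682,-0.9297)
member 7 (3-5): L=1.1732, (cx,cy)=(0.9998,0.0188)
member 8 (4-5): L=1.8531, (cx,cy)=(0.2547,0.9670)
member 9 (4-6): L=1.0800, (cx,cy)=(1.0000,0.0000)
member 10 (5-6): L=1.8923, (cx,cy)=(0.3213,-0.9470)
solve A·x = −loads:
  F[0-1] = +169.3139 N (tension)
  F[0-2] = +1027.3221 N (tension)
  F[1-2] = -159.9364 N (compression)
  F[1-3] = +113.8252 N (tension)
  F[2-3] = +150.8421 N (tension)
  F[2-4] = +927.8474 N (tension)
  F[3-4] = -767.6581 N (compression)
  F[3-5] = +184.0711 N (tension)
  F[4-5] = +738.0642 N (tension)
  F[4-6] = +457.1921 N (tension)
  F[5-6] = -1422.9607 N (compression)
  Rx@0 = -1076.1400 N
  Ry@0 = -162.1235 N
  Ry@6 = +1347.5135 N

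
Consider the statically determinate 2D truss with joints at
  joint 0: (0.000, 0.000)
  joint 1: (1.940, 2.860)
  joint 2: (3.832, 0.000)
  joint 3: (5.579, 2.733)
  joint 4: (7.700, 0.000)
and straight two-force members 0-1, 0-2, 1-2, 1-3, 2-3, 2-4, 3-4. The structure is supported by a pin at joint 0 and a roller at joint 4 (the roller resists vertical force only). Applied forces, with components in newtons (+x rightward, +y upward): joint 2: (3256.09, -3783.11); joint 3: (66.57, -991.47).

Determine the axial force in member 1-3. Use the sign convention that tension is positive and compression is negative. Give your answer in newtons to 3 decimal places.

N=5 nodes, M=7 members, R=3 reactions → 2N=10, M+R=10
member 0 (0-1): L=3.4559, (cx,cy)=(0.5614,0.8276)
member 1 (0-2): L=3.8320, (cx,cy)=(1.0000,0.0000)
member 2 (1-2): L=3.4292, (cx,cy)=(0.5517,-0.8340)
member 3 (1-3): L=3.6412, (cx,cy)=(0.9994,-0.0349)
member 4 (2-3): L=3.2437, (cx,cy)=(0.5386,0.8426)
member 5 (2-4): L=3.8680, (cx,cy)=(1.0000,0.0000)
member 6 (3-4): L=3.4595, (cx,cy)=(0.6131,-0.7900)
solve A·x = −loads:
  F[0-1] = -2597.8115 N (compression)
  F[0-2] = +4780.9672 N (tension)
  F[1-2] = +2701.1147 N (tension)
  F[1-3] = -2950.4036 N (compression)
  F[2-3] = +1816.2675 N (tension)
  F[2-4] = +2036.9551 N (tension)
  F[3-4] = -3322.3876 N (compression)
  Rx@0 = -3322.6600 N
  Ry@0 = +2149.8755 N
  Ry@4 = +2624.7045 N

-2950.404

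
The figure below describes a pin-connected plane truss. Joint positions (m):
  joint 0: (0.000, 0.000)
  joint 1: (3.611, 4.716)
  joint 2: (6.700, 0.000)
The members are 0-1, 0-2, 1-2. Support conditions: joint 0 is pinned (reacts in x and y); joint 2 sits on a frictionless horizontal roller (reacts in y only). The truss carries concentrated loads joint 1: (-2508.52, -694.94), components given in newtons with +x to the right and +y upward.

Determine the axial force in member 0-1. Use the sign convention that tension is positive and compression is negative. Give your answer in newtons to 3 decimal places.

N=3 nodes, M=3 members, R=3 reactions → 2N=6, M+R=6
member 0 (0-1): L=5.9397, (cx,cy)=(0.6079,0.7940)
member 1 (0-2): L=6.7000, (cx,cy)=(1.0000,0.0000)
member 2 (1-2): L=5.6376, (cx,cy)=(0.5479,-0.8365)
solve A·x = −loads:
  F[0-1] = -2627.3919 N (compression)
  F[0-2] = -911.2137 N (compression)
  F[1-2] = +1663.0178 N (tension)
  Rx@0 = +2508.5200 N
  Ry@0 = +2086.0970 N
  Ry@2 = -1391.1570 N

-2627.392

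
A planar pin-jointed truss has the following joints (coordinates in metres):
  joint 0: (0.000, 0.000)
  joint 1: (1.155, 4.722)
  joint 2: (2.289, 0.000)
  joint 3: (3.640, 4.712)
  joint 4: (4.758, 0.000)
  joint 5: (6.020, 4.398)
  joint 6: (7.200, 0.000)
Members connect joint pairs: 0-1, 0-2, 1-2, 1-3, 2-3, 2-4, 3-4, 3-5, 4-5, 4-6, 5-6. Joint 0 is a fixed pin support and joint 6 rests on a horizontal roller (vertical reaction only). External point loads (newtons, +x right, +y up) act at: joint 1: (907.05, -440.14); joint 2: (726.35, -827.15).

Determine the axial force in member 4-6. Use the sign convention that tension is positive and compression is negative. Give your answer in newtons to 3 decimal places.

249.105

N=7 nodes, M=11 members, R=3 reactions → 2N=14, M+R=14
member 0 (0-1): L=4.8612, (cx,cy)=(0.2376,0.9714)
member 1 (0-2): L=2.2890, (cx,cy)=(1.0000,0.0000)
member 2 (1-2): L=4.8563, (cx,cy)=(0.2335,-0.9724)
member 3 (1-3): L=2.4850, (cx,cy)=(1.0000,-0.0040)
member 4 (2-3): L=4.9019, (cx,cy)=(0.2756,0.9613)
member 5 (2-4): L=2.4690, (cx,cy)=(1.0000,0.0000)
member 6 (3-4): L=4.8428, (cx,cy)=(0.2309,-0.9730)
member 7 (3-5): L=2.4006, (cx,cy)=(0.9914,-0.1308)
member 8 (4-5): L=4.5755, (cx,cy)=(0.2758,0.9612)
member 9 (4-6): L=2.4420, (cx,cy)=(1.0000,0.0000)
member 10 (5-6): L=4.5535, (cx,cy)=(0.2591,-0.9658)
solve A·x = −loads:
  F[0-1] = -348.8350 N (compression)
  F[0-2] = +1716.2816 N (tension)
  F[1-2] = -100.1741 N (compression)
  F[1-3] = -966.5474 N (compression)
  F[2-3] = +961.8059 N (tension)
  F[2-4] = +701.4561 N (tension)
  F[3-4] = -886.8675 N (compression)
  F[3-5] = -501.0205 N (compression)
  F[4-5] = +897.7342 N (tension)
  F[4-6] = +249.1051 N (tension)
  F[5-6] = -961.2814 N (compression)
  Rx@0 = -1633.4000 N
  Ry@0 = +338.8458 N
  Ry@6 = +928.4442 N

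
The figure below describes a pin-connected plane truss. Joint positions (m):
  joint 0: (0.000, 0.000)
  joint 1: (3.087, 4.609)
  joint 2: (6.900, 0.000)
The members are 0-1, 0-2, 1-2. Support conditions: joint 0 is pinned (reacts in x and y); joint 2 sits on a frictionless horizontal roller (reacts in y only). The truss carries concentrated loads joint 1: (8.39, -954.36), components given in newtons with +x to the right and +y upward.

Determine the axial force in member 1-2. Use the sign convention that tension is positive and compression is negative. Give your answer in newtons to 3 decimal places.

-561.420

N=3 nodes, M=3 members, R=3 reactions → 2N=6, M+R=6
member 0 (0-1): L=5.5473, (cx,cy)=(0.5565,0.8309)
member 1 (0-2): L=6.9000, (cx,cy)=(1.0000,0.0000)
member 2 (1-2): L=5.9818, (cx,cy)=(0.6374,-0.7705)
solve A·x = −loads:
  F[0-1] = -628.0071 N (compression)
  F[0-2] = +357.8682 N (tension)
  F[1-2] = -561.4198 N (compression)
  Rx@0 = -8.3900 N
  Ry@0 = +521.7834 N
  Ry@2 = +432.5766 N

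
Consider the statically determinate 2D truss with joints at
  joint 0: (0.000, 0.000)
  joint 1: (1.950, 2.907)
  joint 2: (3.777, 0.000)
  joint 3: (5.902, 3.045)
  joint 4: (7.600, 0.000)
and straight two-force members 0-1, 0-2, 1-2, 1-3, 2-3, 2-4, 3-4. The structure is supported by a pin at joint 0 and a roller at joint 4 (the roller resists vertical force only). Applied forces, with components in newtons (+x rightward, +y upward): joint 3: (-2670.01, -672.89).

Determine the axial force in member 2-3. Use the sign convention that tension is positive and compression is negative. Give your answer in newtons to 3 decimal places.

-1421.775

N=5 nodes, M=7 members, R=3 reactions → 2N=10, M+R=10
member 0 (0-1): L=3.5004, (cx,cy)=(0.5571,0.8305)
member 1 (0-2): L=3.7770, (cx,cy)=(1.0000,0.0000)
member 2 (1-2): L=3.4334, (cx,cy)=(0.5321,-0.8467)
member 3 (1-3): L=3.9544, (cx,cy)=(0.9994,0.0349)
member 4 (2-3): L=3.7132, (cx,cy)=(0.5723,0.8201)
member 5 (2-4): L=3.8230, (cx,cy)=(1.0000,0.0000)
member 6 (3-4): L=3.4864, (cx,cy)=(0.4870,-0.8734)
solve A·x = −loads:
  F[0-1] = -1469.1755 N (compression)
  F[0-2] = -1851.5746 N (compression)
  F[1-2] = +1377.0790 N (tension)
  F[1-3] = -1552.1492 N (compression)
  F[2-3] = -1421.7754 N (compression)
  F[2-4] = -305.1428 N (compression)
  F[3-4] = +626.5374 N (tension)
  Rx@0 = +2670.0100 N
  Ry@0 = +1220.0984 N
  Ry@4 = -547.2084 N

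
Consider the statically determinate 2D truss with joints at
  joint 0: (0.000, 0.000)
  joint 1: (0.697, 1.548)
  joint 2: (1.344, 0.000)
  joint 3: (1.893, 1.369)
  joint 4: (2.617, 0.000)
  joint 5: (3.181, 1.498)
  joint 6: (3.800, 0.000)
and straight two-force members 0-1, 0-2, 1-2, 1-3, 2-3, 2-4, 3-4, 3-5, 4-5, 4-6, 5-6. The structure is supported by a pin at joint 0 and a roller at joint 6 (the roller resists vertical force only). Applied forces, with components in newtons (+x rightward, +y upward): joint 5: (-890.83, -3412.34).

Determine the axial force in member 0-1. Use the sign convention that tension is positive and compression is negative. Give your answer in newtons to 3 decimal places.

-994.729

N=7 nodes, M=11 members, R=3 reactions → 2N=14, M+R=14
member 0 (0-1): L=1.6977, (cx,cy)=(0.4106,0.9118)
member 1 (0-2): L=1.3440, (cx,cy)=(1.0000,0.0000)
member 2 (1-2): L=1.6778, (cx,cy)=(0.3856,-0.9227)
member 3 (1-3): L=1.2093, (cx,cy)=(0.9890,-0.1480)
member 4 (2-3): L=1.4750, (cx,cy)=(0.3722,0.9281)
member 5 (2-4): L=1.2730, (cx,cy)=(1.0000,0.0000)
member 6 (3-4): L=1.5487, (cx,cy)=(0.4675,-0.8840)
member 7 (3-5): L=1.2944, (cx,cy)=(0.9950,0.0997)
member 8 (4-5): L=1.6007, (cx,cy)=(0.3524,0.9359)
member 9 (4-6): L=1.1830, (cx,cy)=(1.0000,0.0000)
member 10 (5-6): L=1.6209, (cx,cy)=(0.3819,-0.9242)
solve A·x = −loads:
  F[0-1] = -994.7287 N (compression)
  F[0-2] = -482.4336 N (compression)
  F[1-2] = +1119.3291 N (tension)
  F[1-3] = -849.4006 N (compression)
  F[2-3] = -1112.7011 N (compression)
  F[2-4] = +363.3714 N (tension)
  F[3-4] = +839.4923 N (tension)
  F[3-5] = -1654.9040 N (compression)
  F[4-5] = -792.9600 N (compression)
  F[4-6] = +1035.2396 N (tension)
  F[5-6] = -2710.7776 N (compression)
  Rx@0 = +890.8300 N
  Ry@0 = +907.0268 N
  Ry@6 = +2505.3132 N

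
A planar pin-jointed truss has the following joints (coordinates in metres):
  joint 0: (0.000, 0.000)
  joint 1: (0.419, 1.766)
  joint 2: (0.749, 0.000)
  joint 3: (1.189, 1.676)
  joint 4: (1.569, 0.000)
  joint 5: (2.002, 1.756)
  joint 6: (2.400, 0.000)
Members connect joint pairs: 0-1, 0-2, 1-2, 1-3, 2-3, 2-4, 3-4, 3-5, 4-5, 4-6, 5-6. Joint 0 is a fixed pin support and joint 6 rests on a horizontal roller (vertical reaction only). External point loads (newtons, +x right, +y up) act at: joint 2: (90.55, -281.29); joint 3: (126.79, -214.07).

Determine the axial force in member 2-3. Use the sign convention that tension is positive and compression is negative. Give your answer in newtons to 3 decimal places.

N=7 nodes, M=11 members, R=3 reactions → 2N=14, M+R=14
member 0 (0-1): L=1.8150, (cx,cy)=(0.2309,0.9730)
member 1 (0-2): L=0.7490, (cx,cy)=(1.0000,0.0000)
member 2 (1-2): L=1.7966, (cx,cy)=(0.1837,-0.9830)
member 3 (1-3): L=0.7752, (cx,cy)=(0.9932,-0.1161)
member 4 (2-3): L=1.7328, (cx,cy)=(0.2539,0.9672)
member 5 (2-4): L=0.8200, (cx,cy)=(1.0000,0.0000)
member 6 (3-4): L=1.7185, (cx,cy)=(0.2211,-0.9752)
member 7 (3-5): L=0.8169, (cx,cy)=(0.9952,0.0979)
member 8 (4-5): L=1.8086, (cx,cy)=(0.2394,0.9709)
member 9 (4-6): L=0.8310, (cx,cy)=(1.0000,0.0000)
member 10 (5-6): L=1.8005, (cx,cy)=(0.2210,-0.9753)
solve A·x = −loads:
  F[0-1] = -218.8910 N (compression)
  F[0-2] = +267.8712 N (tension)
  F[1-2] = +227.6455 N (tension)
  F[1-3] = -92.9746 N (compression)
  F[2-3] = +59.4669 N (tension)
  F[2-4] = +204.0358 N (tension)
  F[3-4] = -303.3673 N (compression)
  F[3-5] = -137.6172 N (compression)
  F[4-5] = +304.7199 N (tension)
  F[4-6] = +64.0022 N (tension)
  F[5-6] = -289.5437 N (compression)
  Rx@0 = -217.3400 N
  Ry@0 = +212.9785 N
  Ry@6 = +282.3814 N

59.467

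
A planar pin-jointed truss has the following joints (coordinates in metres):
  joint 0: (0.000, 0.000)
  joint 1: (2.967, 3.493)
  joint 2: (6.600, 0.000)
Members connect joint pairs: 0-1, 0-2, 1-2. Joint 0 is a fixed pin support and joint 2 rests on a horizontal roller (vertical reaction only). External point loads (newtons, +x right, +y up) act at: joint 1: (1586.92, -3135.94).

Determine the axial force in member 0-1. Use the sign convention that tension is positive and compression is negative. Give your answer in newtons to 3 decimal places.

N=3 nodes, M=3 members, R=3 reactions → 2N=6, M+R=6
member 0 (0-1): L=4.5830, (cx,cy)=(0.6474,0.7622)
member 1 (0-2): L=6.6000, (cx,cy)=(1.0000,0.0000)
member 2 (1-2): L=5.0398, (cx,cy)=(0.7209,-0.6931)
solve A·x = −loads:
  F[0-1] = -1162.9147 N (compression)
  F[0-2] = +2339.7778 N (tension)
  F[1-2] = -3245.8156 N (compression)
  Rx@0 = -1586.9200 N
  Ry@0 = +886.3270 N
  Ry@2 = +2249.6130 N

-1162.915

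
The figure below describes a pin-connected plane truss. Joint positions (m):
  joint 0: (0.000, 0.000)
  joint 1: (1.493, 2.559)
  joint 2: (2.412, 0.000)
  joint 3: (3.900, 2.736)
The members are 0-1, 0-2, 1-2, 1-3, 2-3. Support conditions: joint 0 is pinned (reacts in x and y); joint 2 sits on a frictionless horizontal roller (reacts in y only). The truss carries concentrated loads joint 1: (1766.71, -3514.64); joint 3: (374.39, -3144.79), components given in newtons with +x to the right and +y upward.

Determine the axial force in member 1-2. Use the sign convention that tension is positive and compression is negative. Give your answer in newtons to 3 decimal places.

-6646.092

N=4 nodes, M=5 members, R=3 reactions → 2N=8, M+R=8
member 0 (0-1): L=2.9627, (cx,cy)=(0.5039,0.8637)
member 1 (0-2): L=2.4120, (cx,cy)=(1.0000,0.0000)
member 2 (1-2): L=2.7190, (cx,cy)=(0.3380,-0.9411)
member 3 (1-3): L=2.4135, (cx,cy)=(0.9973,0.0733)
member 4 (2-3): L=3.1145, (cx,cy)=(0.4778,0.8785)
solve A·x = −loads:
  F[0-1] = +3357.5003 N (tension)
  F[0-2] = +449.1415 N (tension)
  F[1-2] = -6646.0924 N (compression)
  F[1-3] = +2177.4251 N (tension)
  F[2-3] = -3761.5680 N (compression)
  Rx@0 = -2141.1000 N
  Ry@0 = -2900.0146 N
  Ry@2 = +9559.4446 N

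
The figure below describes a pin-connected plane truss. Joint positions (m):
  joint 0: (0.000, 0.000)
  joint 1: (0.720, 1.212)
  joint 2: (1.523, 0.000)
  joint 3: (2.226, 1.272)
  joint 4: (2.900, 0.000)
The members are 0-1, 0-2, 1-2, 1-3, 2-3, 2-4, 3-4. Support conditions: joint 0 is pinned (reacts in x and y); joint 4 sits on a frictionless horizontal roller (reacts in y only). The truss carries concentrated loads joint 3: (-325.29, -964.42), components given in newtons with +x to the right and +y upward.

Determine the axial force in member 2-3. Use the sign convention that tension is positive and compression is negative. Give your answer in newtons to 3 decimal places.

-398.675

N=5 nodes, M=7 members, R=3 reactions → 2N=10, M+R=10
member 0 (0-1): L=1.4097, (cx,cy)=(0.5107,0.8597)
member 1 (0-2): L=1.5230, (cx,cy)=(1.0000,0.0000)
member 2 (1-2): L=1.4539, (cx,cy)=(0.5523,-0.8336)
member 3 (1-3): L=1.5072, (cx,cy)=(0.9992,0.0398)
member 4 (2-3): L=1.4533, (cx,cy)=(0.4837,0.8752)
member 5 (2-4): L=1.3770, (cx,cy)=(1.0000,0.0000)
member 6 (3-4): L=1.4395, (cx,cy)=(0.4682,-0.8836)
solve A·x = −loads:
  F[0-1] = -426.6689 N (compression)
  F[0-2] = -107.3751 N (compression)
  F[1-2] = +418.5663 N (tension)
  F[1-3] = -449.4525 N (compression)
  F[2-3] = -398.6754 N (compression)
  F[2-4] = +316.6510 N (tension)
  F[3-4] = -676.3058 N (compression)
  Rx@0 = +325.2900 N
  Ry@0 = +366.8234 N
  Ry@4 = +597.5966 N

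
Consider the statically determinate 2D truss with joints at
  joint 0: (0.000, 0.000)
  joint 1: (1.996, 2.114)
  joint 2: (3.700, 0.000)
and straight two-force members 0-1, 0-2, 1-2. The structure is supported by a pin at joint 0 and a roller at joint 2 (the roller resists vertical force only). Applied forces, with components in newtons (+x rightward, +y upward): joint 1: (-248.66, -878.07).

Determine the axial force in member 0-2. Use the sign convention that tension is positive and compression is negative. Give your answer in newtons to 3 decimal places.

267.297

N=3 nodes, M=3 members, R=3 reactions → 2N=6, M+R=6
member 0 (0-1): L=2.9074, (cx,cy)=(0.6865,0.7271)
member 1 (0-2): L=3.7000, (cx,cy)=(1.0000,0.0000)
member 2 (1-2): L=2.7153, (cx,cy)=(0.6276,-0.7786)
solve A·x = −loads:
  F[0-1] = -751.5509 N (compression)
  F[0-2] = +267.2966 N (tension)
  F[1-2] = -425.9264 N (compression)
  Rx@0 = +248.6600 N
  Ry@0 = +546.4591 N
  Ry@2 = +331.6109 N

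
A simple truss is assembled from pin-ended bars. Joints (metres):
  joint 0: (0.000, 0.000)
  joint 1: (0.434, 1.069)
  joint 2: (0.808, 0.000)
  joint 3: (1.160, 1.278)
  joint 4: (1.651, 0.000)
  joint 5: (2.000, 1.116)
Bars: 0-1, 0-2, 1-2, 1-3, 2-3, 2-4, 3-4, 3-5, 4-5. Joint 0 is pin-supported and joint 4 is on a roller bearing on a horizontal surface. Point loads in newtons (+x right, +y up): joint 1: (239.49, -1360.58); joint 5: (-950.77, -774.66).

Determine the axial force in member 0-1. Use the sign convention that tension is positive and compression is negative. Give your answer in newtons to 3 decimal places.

N=6 nodes, M=9 members, R=3 reactions → 2N=12, M+R=12
member 0 (0-1): L=1.1537, (cx,cy)=(0.3762,0.9266)
member 1 (0-2): L=0.8080, (cx,cy)=(1.0000,0.0000)
member 2 (1-2): L=1.1325, (cx,cy)=(0.3302,-0.9439)
member 3 (1-3): L=0.7555, (cx,cy)=(0.9610,0.2766)
member 4 (2-3): L=1.3256, (cx,cy)=(0.2655,0.9641)
member 5 (2-4): L=0.8430, (cx,cy)=(1.0000,0.0000)
member 6 (3-4): L=1.3691, (cx,cy)=(0.3586,-0.9335)
member 7 (3-5): L=0.8555, (cx,cy)=(0.9819,-0.1894)
member 8 (4-5): L=1.1693, (cx,cy)=(0.2985,0.9544)
solve A·x = −loads:
  F[0-1] = -1431.9550 N (compression)
  F[0-2] = -172.6246 N (compression)
  F[1-2] = -248.1421 N (compression)
  F[1-3] = -724.4752 N (compression)
  F[2-3] = +242.9431 N (tension)
  F[2-4] = -319.0809 N (compression)
  F[3-4] = +101.8451 N (tension)
  F[3-5] = -680.5278 N (compression)
  F[4-5] = -946.6805 N (compression)
  Rx@0 = +711.2800 N
  Ry@0 = +1326.7802 N
  Ry@4 = +808.4598 N

-1431.955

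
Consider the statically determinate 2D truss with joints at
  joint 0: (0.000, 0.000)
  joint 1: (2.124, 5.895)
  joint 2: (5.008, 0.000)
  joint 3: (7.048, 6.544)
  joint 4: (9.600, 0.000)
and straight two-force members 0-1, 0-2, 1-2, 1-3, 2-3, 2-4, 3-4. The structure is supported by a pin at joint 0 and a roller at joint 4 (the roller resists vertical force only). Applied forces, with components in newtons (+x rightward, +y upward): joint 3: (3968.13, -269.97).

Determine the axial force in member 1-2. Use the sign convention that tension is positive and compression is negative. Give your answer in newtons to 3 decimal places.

-2623.054

N=5 nodes, M=7 members, R=3 reactions → 2N=10, M+R=10
member 0 (0-1): L=6.2660, (cx,cy)=(0.3390,0.9408)
member 1 (0-2): L=5.0080, (cx,cy)=(1.0000,0.0000)
member 2 (1-2): L=6.5627, (cx,cy)=(0.4395,-0.8983)
member 3 (1-3): L=4.9666, (cx,cy)=(0.9914,0.1307)
member 4 (2-3): L=6.8546, (cx,cy)=(0.2976,0.9547)
member 5 (2-4): L=4.5920, (cx,cy)=(1.0000,0.0000)
member 6 (3-4): L=7.0240, (cx,cy)=(0.3633,-0.9317)
solve A·x = −loads:
  F[0-1] = +2798.8803 N (tension)
  F[0-2] = +3019.3830 N (tension)
  F[1-2] = -2623.0536 N (compression)
  F[1-3] = +2119.6387 N (tension)
  F[2-3] = +2468.0275 N (tension)
  F[2-4] = +1132.1555 N (tension)
  F[3-4] = -3116.0916 N (compression)
  Rx@0 = -3968.1300 N
  Ry@0 = -2633.1749 N
  Ry@4 = +2903.1449 N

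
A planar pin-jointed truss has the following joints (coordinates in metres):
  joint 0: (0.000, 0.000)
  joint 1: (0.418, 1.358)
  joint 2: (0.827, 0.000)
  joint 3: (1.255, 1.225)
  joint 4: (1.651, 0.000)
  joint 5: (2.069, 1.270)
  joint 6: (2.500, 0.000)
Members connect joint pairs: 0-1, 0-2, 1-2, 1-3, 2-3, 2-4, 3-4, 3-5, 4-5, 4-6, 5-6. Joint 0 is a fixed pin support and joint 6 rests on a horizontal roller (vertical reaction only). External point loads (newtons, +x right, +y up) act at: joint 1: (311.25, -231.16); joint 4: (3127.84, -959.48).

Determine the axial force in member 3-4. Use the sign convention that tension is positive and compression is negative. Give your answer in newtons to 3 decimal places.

N=7 nodes, M=11 members, R=3 reactions → 2N=14, M+R=14
member 0 (0-1): L=1.4209, (cx,cy)=(0.2942,0.9557)
member 1 (0-2): L=0.8270, (cx,cy)=(1.0000,0.0000)
member 2 (1-2): L=1.4183, (cx,cy)=(0.2884,-0.9575)
member 3 (1-3): L=0.8475, (cx,cy)=(0.9876,-0.1569)
member 4 (2-3): L=1.2976, (cx,cy)=(0.3298,0.9440)
member 5 (2-4): L=0.8240, (cx,cy)=(1.0000,0.0000)
member 6 (3-4): L=1.2874, (cx,cy)=(0.3076,-0.9515)
member 7 (3-5): L=0.8152, (cx,cy)=(0.9985,0.0552)
member 8 (4-5): L=1.3370, (cx,cy)=(0.3126,0.9499)
member 9 (4-6): L=0.8490, (cx,cy)=(1.0000,0.0000)
member 10 (5-6): L=1.3411, (cx,cy)=(0.3214,-0.9470)
solve A·x = −loads:
  F[0-1] = -365.4501 N (compression)
  F[0-2] = +3546.5999 N (tension)
  F[1-2] = +202.5464 N (tension)
  F[1-3] = -483.1574 N (compression)
  F[2-3] = -205.4379 N (compression)
  F[2-4] = +3672.7715 N (tension)
  F[3-4] = +90.8531 N (tension)
  F[3-5] = -573.7519 N (compression)
  F[4-5] = +919.1034 N (tension)
  F[4-6] = +285.5329 N (tension)
  F[5-6] = -888.4922 N (compression)
  Rx@0 = -3439.0900 N
  Ry@0 = +349.2785 N
  Ry@6 = +841.3615 N

90.853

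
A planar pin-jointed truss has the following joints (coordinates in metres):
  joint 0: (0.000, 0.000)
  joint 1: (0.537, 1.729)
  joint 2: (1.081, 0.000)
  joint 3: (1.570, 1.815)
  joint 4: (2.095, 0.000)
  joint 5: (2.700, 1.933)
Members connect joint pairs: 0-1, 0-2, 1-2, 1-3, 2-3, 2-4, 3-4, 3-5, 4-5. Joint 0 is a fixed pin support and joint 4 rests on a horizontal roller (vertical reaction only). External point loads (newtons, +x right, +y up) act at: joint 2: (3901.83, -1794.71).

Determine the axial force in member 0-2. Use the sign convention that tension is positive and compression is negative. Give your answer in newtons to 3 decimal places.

4171.621

N=6 nodes, M=9 members, R=3 reactions → 2N=12, M+R=12
member 0 (0-1): L=1.8105, (cx,cy)=(0.2966,0.9550)
member 1 (0-2): L=1.0810, (cx,cy)=(1.0000,0.0000)
member 2 (1-2): L=1.8126, (cx,cy)=(0.3001,-0.9539)
member 3 (1-3): L=1.0366, (cx,cy)=(0.9966,0.0830)
member 4 (2-3): L=1.8797, (cx,cy)=(0.2601,0.9656)
member 5 (2-4): L=1.0140, (cx,cy)=(1.0000,0.0000)
member 6 (3-4): L=1.8894, (cx,cy)=(0.2779,-0.9606)
member 7 (3-5): L=1.1361, (cx,cy)=(0.9946,0.1039)
member 8 (4-5): L=2.0255, (cx,cy)=(0.2987,0.9543)
solve A·x = −loads:
  F[0-1] = -909.5888 N (compression)
  F[0-2] = +4171.6210 N (tension)
  F[1-2] = +864.4484 N (tension)
  F[1-3] = -531.0670 N (compression)
  F[2-3] = +1004.7061 N (tension)
  F[2-4] = +267.8666 N (tension)
  F[3-4] = -964.0161 N (compression)
  F[3-5] = +0.0000 N (tension)
  F[4-5] = -0.0000 N (compression)
  Rx@0 = -3901.8300 N
  Ry@0 = +868.6568 N
  Ry@4 = +926.0532 N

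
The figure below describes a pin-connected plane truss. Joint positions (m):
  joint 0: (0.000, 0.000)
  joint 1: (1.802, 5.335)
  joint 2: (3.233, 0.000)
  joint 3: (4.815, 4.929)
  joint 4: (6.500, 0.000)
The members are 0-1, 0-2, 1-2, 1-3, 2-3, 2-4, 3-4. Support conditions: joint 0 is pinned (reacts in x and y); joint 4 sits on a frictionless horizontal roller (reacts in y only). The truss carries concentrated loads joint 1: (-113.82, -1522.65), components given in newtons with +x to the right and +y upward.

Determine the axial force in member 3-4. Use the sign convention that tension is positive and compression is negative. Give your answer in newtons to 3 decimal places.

N=5 nodes, M=7 members, R=3 reactions → 2N=10, M+R=10
member 0 (0-1): L=5.6311, (cx,cy)=(0.3200,0.9474)
member 1 (0-2): L=3.2330, (cx,cy)=(1.0000,0.0000)
member 2 (1-2): L=5.5236, (cx,cy)=(0.2591,-0.9659)
member 3 (1-3): L=3.0402, (cx,cy)=(0.9910,-0.1335)
member 4 (2-3): L=5.1767, (cx,cy)=(0.3056,0.9522)
member 5 (2-4): L=3.2670, (cx,cy)=(1.0000,0.0000)
member 6 (3-4): L=5.2091, (cx,cy)=(0.3235,-0.9462)
solve A·x = −loads:
  F[0-1] = -1260.2129 N (compression)
  F[0-2] = +289.4580 N (tension)
  F[1-2] = -311.1892 N (compression)
  F[1-3] = -210.7254 N (compression)
  F[2-3] = +315.6665 N (tension)
  F[2-4] = +112.3694 N (tension)
  F[3-4] = -347.3819 N (compression)
  Rx@0 = +113.8200 N
  Ry@0 = +1193.9445 N
  Ry@4 = +328.7055 N

-347.382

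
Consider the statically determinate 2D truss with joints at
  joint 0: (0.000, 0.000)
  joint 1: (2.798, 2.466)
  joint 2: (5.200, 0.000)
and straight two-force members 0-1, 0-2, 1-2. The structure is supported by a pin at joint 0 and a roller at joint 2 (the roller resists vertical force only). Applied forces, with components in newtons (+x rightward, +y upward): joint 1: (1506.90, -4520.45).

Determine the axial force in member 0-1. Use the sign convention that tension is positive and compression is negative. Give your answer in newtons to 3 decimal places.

N=3 nodes, M=3 members, R=3 reactions → 2N=6, M+R=6
member 0 (0-1): L=3.7296, (cx,cy)=(0.7502,0.6612)
member 1 (0-2): L=5.2000, (cx,cy)=(1.0000,0.0000)
member 2 (1-2): L=3.4425, (cx,cy)=(0.6978,-0.7163)
solve A·x = −loads:
  F[0-1] = -2077.2692 N (compression)
  F[0-2] = +3065.2950 N (tension)
  F[1-2] = -4393.1131 N (compression)
  Rx@0 = -1506.9000 N
  Ry@0 = +1373.4818 N
  Ry@2 = +3146.9682 N

-2077.269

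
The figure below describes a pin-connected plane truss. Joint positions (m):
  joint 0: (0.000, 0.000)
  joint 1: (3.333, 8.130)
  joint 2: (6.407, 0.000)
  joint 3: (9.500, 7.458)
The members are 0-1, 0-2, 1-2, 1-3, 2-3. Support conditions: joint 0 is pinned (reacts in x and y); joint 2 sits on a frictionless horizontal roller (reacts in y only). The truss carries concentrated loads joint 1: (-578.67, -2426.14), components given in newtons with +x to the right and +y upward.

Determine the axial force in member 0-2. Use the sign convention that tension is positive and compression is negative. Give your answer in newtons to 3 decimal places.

N=4 nodes, M=5 members, R=3 reactions → 2N=8, M+R=8
member 0 (0-1): L=8.7867, (cx,cy)=(0.3793,0.9253)
member 1 (0-2): L=6.4070, (cx,cy)=(1.0000,0.0000)
member 2 (1-2): L=8.6917, (cx,cy)=(0.3537,-0.9354)
member 3 (1-3): L=6.2035, (cx,cy)=(0.9941,-0.1083)
member 4 (2-3): L=8.0739, (cx,cy)=(0.3831,0.9237)
solve A·x = −loads:
  F[0-1] = -2051.6534 N (compression)
  F[0-2] = +199.5715 N (tension)
  F[1-2] = -564.2888 N (compression)
  F[1-3] = -0.0000 N (compression)
  F[2-3] = +0.0000 N (tension)
  Rx@0 = +578.6700 N
  Ry@0 = +1898.3208 N
  Ry@2 = +527.8192 N

199.571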